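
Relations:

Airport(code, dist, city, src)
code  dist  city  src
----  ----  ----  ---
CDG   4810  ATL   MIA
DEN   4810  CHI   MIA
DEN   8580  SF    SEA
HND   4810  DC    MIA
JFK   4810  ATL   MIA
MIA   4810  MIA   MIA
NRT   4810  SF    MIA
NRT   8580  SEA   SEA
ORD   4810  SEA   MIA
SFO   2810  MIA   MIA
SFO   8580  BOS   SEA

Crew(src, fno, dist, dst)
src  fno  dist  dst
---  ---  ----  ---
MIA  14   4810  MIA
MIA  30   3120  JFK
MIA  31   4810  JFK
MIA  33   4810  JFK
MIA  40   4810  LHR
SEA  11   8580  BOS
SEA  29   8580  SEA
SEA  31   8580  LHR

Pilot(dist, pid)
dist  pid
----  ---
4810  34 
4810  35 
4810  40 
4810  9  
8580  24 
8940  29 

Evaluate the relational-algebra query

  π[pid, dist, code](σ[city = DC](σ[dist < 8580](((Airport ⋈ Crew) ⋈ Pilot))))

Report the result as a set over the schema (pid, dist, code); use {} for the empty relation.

{(34, 4810, HND), (35, 4810, HND), (40, 4810, HND), (9, 4810, HND)}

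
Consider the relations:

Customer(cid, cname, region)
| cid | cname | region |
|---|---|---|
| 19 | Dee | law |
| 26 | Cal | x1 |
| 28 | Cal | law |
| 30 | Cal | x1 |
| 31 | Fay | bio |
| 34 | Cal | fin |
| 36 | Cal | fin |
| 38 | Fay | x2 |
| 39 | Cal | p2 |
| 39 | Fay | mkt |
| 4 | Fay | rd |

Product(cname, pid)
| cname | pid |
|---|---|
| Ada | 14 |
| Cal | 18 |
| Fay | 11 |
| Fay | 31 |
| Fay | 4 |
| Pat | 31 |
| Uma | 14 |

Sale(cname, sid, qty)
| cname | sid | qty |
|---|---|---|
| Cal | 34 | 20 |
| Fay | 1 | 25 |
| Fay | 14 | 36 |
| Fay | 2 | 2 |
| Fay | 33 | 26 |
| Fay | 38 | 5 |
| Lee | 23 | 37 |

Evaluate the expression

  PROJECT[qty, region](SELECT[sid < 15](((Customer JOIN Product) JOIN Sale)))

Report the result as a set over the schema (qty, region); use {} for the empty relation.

{(2, bio), (2, mkt), (2, rd), (2, x2), (25, bio), (25, mkt), (25, rd), (25, x2), (36, bio), (36, mkt), (36, rd), (36, x2)}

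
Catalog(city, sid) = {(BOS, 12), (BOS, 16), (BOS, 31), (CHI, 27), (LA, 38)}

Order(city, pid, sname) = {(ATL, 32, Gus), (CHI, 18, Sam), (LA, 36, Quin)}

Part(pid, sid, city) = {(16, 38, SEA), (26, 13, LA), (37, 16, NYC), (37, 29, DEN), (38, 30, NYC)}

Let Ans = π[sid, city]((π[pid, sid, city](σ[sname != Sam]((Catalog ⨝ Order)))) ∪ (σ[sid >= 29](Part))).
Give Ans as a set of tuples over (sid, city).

{(29, DEN), (30, NYC), (38, LA), (38, SEA)}

Natural join on city: {(CHI, 27, 18, Sam), (LA, 38, 36, Quin)}
Apply σ_{sname != Sam}; surviving tuples: {(LA, 38, 36, Quin)}
π[pid, sid, city]: project onto (pid, sid, city) → {(36, 38, LA)}
Apply σ_{sid >= 29}; surviving tuples: {(16, 38, SEA), (37, 29, DEN), (38, 30, NYC)}
Taking the union: {(16, 38, SEA), (36, 38, LA), (37, 29, DEN), (38, 30, NYC)}
π[sid, city]: project onto (sid, city) → {(29, DEN), (30, NYC), (38, LA), (38, SEA)}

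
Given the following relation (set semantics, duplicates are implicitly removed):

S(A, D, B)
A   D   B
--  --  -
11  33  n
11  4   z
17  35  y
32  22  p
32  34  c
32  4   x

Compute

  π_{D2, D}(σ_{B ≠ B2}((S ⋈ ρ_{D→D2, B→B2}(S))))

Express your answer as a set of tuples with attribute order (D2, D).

ρ[D→D2, B→B2]: schema becomes (A, D2, B2); tuples unchanged.
Natural join on A: {(11, 33, n, 33, n), (11, 33, n, 4, z), (11, 4, z, 33, n), (11, 4, z, 4, z), (17, 35, y, 35, y), (32, 22, p, 22, p), (32, 22, p, 34, c), (32, 22, p, 4, x), (32, 34, c, 22, p), (32, 34, c, 34, c), (32, 34, c, 4, x), (32, 4, x, 22, p), (32, 4, x, 34, c), (32, 4, x, 4, x)}
Selection B ≠ B2: {(11, 33, n, 4, z), (11, 4, z, 33, n), (32, 22, p, 34, c), (32, 22, p, 4, x), (32, 34, c, 22, p), (32, 34, c, 4, x), (32, 4, x, 22, p), (32, 4, x, 34, c)}
π[D2, D]: project onto (D2, D) → {(22, 34), (22, 4), (33, 4), (34, 22), (34, 4), (4, 22), (4, 33), (4, 34)}

{(22, 34), (22, 4), (33, 4), (34, 22), (34, 4), (4, 22), (4, 33), (4, 34)}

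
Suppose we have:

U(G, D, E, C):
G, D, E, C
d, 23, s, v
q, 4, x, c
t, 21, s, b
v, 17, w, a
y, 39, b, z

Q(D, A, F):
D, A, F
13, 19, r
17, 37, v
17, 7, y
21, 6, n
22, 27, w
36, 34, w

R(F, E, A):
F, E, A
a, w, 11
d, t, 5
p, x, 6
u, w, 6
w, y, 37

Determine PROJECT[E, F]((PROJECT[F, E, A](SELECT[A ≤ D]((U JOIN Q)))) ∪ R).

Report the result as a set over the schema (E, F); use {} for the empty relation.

{(s, n), (t, d), (w, a), (w, u), (w, y), (x, p), (y, w)}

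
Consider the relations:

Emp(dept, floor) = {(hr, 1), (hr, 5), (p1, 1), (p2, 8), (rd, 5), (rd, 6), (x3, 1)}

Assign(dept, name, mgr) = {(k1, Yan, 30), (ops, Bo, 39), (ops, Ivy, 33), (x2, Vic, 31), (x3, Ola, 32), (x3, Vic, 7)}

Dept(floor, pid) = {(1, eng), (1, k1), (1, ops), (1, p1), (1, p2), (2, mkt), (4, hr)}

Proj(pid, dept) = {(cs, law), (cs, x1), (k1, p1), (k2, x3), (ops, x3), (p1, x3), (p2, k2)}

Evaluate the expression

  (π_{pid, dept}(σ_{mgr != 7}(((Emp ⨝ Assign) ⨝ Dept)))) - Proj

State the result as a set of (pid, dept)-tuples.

{(eng, x3), (k1, x3), (p2, x3)}

Natural join on dept: {(x3, 1, Ola, 32), (x3, 1, Vic, 7)}
Natural join on floor: {(x3, 1, Ola, 32, eng), (x3, 1, Ola, 32, k1), (x3, 1, Ola, 32, ops), (x3, 1, Ola, 32, p1), (x3, 1, Ola, 32, p2), (x3, 1, Vic, 7, eng), (x3, 1, Vic, 7, k1), (x3, 1, Vic, 7, ops), (x3, 1, Vic, 7, p1), (x3, 1, Vic, 7, p2)}
Filtering on mgr != 7 leaves {(x3, 1, Ola, 32, eng), (x3, 1, Ola, 32, k1), (x3, 1, Ola, 32, ops), (x3, 1, Ola, 32, p1), (x3, 1, Ola, 32, p2)}.
Projecting to pid, dept: {(eng, x3), (k1, x3), (ops, x3), (p1, x3), (p2, x3)}
Set difference of the two operands is {(eng, x3), (k1, x3), (p2, x3)}.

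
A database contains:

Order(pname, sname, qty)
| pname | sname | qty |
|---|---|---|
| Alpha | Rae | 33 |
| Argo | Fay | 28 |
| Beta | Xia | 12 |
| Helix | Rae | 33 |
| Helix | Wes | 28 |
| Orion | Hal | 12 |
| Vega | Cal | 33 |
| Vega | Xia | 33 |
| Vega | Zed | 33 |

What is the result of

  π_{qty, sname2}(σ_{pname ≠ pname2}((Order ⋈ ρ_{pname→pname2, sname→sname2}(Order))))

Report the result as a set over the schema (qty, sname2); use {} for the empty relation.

ρ[pname→pname2, sname→sname2]: schema becomes (pname2, sname2, qty); tuples unchanged.
Natural join on qty: {(Alpha, Rae, 33, Alpha, Rae), (Alpha, Rae, 33, Helix, Rae), (Alpha, Rae, 33, Vega, Cal), (Alpha, Rae, 33, Vega, Xia), (Alpha, Rae, 33, Vega, Zed), (Argo, Fay, 28, Argo, Fay), (Argo, Fay, 28, Helix, Wes), (Beta, Xia, 12, Beta, Xia), (Beta, Xia, 12, Orion, Hal), (Helix, Rae, 33, Alpha, Rae), (Helix, Rae, 33, Helix, Rae), (Helix, Rae, 33, Vega, Cal), (Helix, Rae, 33, Vega, Xia), (Helix, Rae, 33, Vega, Zed), (Helix, Wes, 28, Argo, Fay), (Helix, Wes, 28, Helix, Wes), (Orion, Hal, 12, Beta, Xia), (Orion, Hal, 12, Orion, Hal), (Vega, Cal, 33, Alpha, Rae), (Vega, Cal, 33, Helix, Rae), (Vega, Cal, 33, Vega, Cal), (Vega, Cal, 33, Vega, Xia), (Vega, Cal, 33, Vega, Zed), (Vega, Xia, 33, Alpha, Rae), (Vega, Xia, 33, Helix, Rae), (Vega, Xia, 33, Vega, Cal), (Vega, Xia, 33, Vega, Xia), (Vega, Xia, 33, Vega, Zed), (Vega, Zed, 33, Alpha, Rae), (Vega, Zed, 33, Helix, Rae), (Vega, Zed, 33, Vega, Cal), (Vega, Zed, 33, Vega, Xia), (Vega, Zed, 33, Vega, Zed)}
Apply σ_{pname ≠ pname2}; surviving tuples: {(Alpha, Rae, 33, Helix, Rae), (Alpha, Rae, 33, Vega, Cal), (Alpha, Rae, 33, Vega, Xia), (Alpha, Rae, 33, Vega, Zed), (Argo, Fay, 28, Helix, Wes), (Beta, Xia, 12, Orion, Hal), (Helix, Rae, 33, Alpha, Rae), (Helix, Rae, 33, Vega, Cal), (Helix, Rae, 33, Vega, Xia), (Helix, Rae, 33, Vega, Zed), (Helix, Wes, 28, Argo, Fay), (Orion, Hal, 12, Beta, Xia), (Vega, Cal, 33, Alpha, Rae), (Vega, Cal, 33, Helix, Rae), (Vega, Xia, 33, Alpha, Rae), (Vega, Xia, 33, Helix, Rae), (Vega, Zed, 33, Alpha, Rae), (Vega, Zed, 33, Helix, Rae)}
π_{qty, sname2} gives {(12, Hal), (12, Xia), (28, Fay), (28, Wes), (33, Cal), (33, Rae), (33, Xia), (33, Zed)} (10 duplicate(s) eliminated).

{(12, Hal), (12, Xia), (28, Fay), (28, Wes), (33, Cal), (33, Rae), (33, Xia), (33, Zed)}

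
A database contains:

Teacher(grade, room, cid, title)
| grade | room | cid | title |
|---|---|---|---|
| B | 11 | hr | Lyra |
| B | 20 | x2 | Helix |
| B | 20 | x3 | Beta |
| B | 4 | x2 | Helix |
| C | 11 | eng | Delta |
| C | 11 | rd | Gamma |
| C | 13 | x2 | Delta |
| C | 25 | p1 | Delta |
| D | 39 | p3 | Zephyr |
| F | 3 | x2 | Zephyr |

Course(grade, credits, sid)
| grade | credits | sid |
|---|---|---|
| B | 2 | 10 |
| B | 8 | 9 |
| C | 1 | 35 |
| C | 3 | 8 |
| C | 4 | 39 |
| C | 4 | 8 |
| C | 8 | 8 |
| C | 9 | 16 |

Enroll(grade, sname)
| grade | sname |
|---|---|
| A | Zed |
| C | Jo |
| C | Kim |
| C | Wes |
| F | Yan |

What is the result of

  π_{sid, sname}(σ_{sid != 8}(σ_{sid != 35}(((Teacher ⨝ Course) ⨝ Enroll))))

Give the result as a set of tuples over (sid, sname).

{(16, Jo), (16, Kim), (16, Wes), (39, Jo), (39, Kim), (39, Wes)}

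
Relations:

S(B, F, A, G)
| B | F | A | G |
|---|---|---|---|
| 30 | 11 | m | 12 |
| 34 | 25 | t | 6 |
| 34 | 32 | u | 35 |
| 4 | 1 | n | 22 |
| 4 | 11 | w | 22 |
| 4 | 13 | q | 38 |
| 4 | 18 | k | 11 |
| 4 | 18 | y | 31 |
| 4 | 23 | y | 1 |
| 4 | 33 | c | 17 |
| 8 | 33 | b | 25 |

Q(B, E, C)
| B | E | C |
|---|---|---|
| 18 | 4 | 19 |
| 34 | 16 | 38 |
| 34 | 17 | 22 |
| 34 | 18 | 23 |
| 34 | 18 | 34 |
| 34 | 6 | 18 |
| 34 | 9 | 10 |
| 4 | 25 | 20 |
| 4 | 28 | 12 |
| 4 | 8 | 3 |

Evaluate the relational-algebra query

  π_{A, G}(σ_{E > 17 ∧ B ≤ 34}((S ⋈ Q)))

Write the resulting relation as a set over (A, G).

{(c, 17), (k, 11), (n, 22), (q, 38), (t, 6), (u, 35), (w, 22), (y, 1), (y, 31)}

S ⋈ Q (natural join on B): {(34, 25, t, 6, 16, 38), (34, 25, t, 6, 17, 22), (34, 25, t, 6, 18, 23), (34, 25, t, 6, 18, 34), (34, 25, t, 6, 6, 18), (34, 25, t, 6, 9, 10), (34, 32, u, 35, 16, 38), (34, 32, u, 35, 17, 22), (34, 32, u, 35, 18, 23), (34, 32, u, 35, 18, 34), (34, 32, u, 35, 6, 18), (34, 32, u, 35, 9, 10), (4, 1, n, 22, 25, 20), (4, 1, n, 22, 28, 12), (4, 1, n, 22, 8, 3), (4, 11, w, 22, 25, 20), (4, 11, w, 22, 28, 12), (4, 11, w, 22, 8, 3), (4, 13, q, 38, 25, 20), (4, 13, q, 38, 28, 12), (4, 13, q, 38, 8, 3), (4, 18, k, 11, 25, 20), (4, 18, k, 11, 28, 12), (4, 18, k, 11, 8, 3), (4, 18, y, 31, 25, 20), (4, 18, y, 31, 28, 12), (4, 18, y, 31, 8, 3), (4, 23, y, 1, 25, 20), (4, 23, y, 1, 28, 12), (4, 23, y, 1, 8, 3), (4, 33, c, 17, 25, 20), (4, 33, c, 17, 28, 12), (4, 33, c, 17, 8, 3)}
Selection E > 17 ∧ B ≤ 34: {(34, 25, t, 6, 18, 23), (34, 25, t, 6, 18, 34), (34, 32, u, 35, 18, 23), (34, 32, u, 35, 18, 34), (4, 1, n, 22, 25, 20), (4, 1, n, 22, 28, 12), (4, 11, w, 22, 25, 20), (4, 11, w, 22, 28, 12), (4, 13, q, 38, 25, 20), (4, 13, q, 38, 28, 12), (4, 18, k, 11, 25, 20), (4, 18, k, 11, 28, 12), (4, 18, y, 31, 25, 20), (4, 18, y, 31, 28, 12), (4, 23, y, 1, 25, 20), (4, 23, y, 1, 28, 12), (4, 33, c, 17, 25, 20), (4, 33, c, 17, 28, 12)}
Keep only column(s) A, G (9 duplicate(s) eliminated): {(c, 17), (k, 11), (n, 22), (q, 38), (t, 6), (u, 35), (w, 22), (y, 1), (y, 31)}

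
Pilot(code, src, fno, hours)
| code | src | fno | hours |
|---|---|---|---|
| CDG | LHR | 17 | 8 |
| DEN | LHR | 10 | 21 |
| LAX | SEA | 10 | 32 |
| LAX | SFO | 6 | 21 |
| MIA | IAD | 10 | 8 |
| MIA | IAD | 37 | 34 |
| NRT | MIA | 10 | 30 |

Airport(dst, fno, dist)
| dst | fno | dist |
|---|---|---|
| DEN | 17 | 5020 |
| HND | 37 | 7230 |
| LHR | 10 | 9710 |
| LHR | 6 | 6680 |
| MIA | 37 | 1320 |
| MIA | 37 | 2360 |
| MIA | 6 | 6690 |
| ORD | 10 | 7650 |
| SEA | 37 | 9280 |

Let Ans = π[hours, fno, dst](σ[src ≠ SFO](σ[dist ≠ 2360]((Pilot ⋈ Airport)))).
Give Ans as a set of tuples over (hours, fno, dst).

{(21, 10, LHR), (21, 10, ORD), (30, 10, LHR), (30, 10, ORD), (32, 10, LHR), (32, 10, ORD), (34, 37, HND), (34, 37, MIA), (34, 37, SEA), (8, 10, LHR), (8, 10, ORD), (8, 17, DEN)}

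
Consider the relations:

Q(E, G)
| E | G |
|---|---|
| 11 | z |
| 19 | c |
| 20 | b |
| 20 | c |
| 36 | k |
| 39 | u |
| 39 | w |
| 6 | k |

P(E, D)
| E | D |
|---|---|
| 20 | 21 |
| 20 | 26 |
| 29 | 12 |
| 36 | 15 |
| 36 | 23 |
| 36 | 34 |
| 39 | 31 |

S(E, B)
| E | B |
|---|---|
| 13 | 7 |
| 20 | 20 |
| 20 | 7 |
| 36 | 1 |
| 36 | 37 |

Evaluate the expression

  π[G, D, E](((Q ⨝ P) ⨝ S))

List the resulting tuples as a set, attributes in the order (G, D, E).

Joining Q and P on E yields {(20, b, 21), (20, b, 26), (20, c, 21), (20, c, 26), (36, k, 15), (36, k, 23), (36, k, 34), (39, u, 31), (39, w, 31)}.
Joining (Q ⨝ P) and S on E yields {(20, b, 21, 20), (20, b, 21, 7), (20, b, 26, 20), (20, b, 26, 7), (20, c, 21, 20), (20, c, 21, 7), (20, c, 26, 20), (20, c, 26, 7), (36, k, 15, 1), (36, k, 15, 37), (36, k, 23, 1), (36, k, 23, 37), (36, k, 34, 1), (36, k, 34, 37)}.
Keep only column(s) G, D, E (7 duplicate(s) eliminated): {(b, 21, 20), (b, 26, 20), (c, 21, 20), (c, 26, 20), (k, 15, 36), (k, 23, 36), (k, 34, 36)}

{(b, 21, 20), (b, 26, 20), (c, 21, 20), (c, 26, 20), (k, 15, 36), (k, 23, 36), (k, 34, 36)}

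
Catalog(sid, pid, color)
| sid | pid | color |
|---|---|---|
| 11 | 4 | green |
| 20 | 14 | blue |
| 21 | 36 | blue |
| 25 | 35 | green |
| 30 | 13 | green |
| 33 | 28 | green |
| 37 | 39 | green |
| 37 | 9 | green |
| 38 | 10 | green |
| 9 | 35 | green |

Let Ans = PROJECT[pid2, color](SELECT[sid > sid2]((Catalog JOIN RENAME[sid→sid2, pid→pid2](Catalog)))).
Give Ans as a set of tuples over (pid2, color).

ρ[sid→sid2, pid→pid2]: schema becomes (sid2, pid2, color); tuples unchanged.
Catalog ⋈ RENAME[sid→sid2, pid→pid2](Catalog) (natural join on color): {(11, 4, green, 11, 4), (11, 4, green, 25, 35), (11, 4, green, 30, 13), (11, 4, green, 33, 28), (11, 4, green, 37, 39), (11, 4, green, 37, 9), (11, 4, green, 38, 10), (11, 4, green, 9, 35), (20, 14, blue, 20, 14), (20, 14, blue, 21, 36), (21, 36, blue, 20, 14), (21, 36, blue, 21, 36), (25, 35, green, 11, 4), (25, 35, green, 25, 35), (25, 35, green, 30, 13), (25, 35, green, 33, 28), (25, 35, green, 37, 39), (25, 35, green, 37, 9), (25, 35, green, 38, 10), (25, 35, green, 9, 35), (30, 13, green, 11, 4), (30, 13, green, 25, 35), (30, 13, green, 30, 13), (30, 13, green, 33, 28), (30, 13, green, 37, 39), (30, 13, green, 37, 9), (30, 13, green, 38, 10), (30, 13, green, 9, 35), (33, 28, green, 11, 4), (33, 28, green, 25, 35), (33, 28, green, 30, 13), (33, 28, green, 33, 28), (33, 28, green, 37, 39), (33, 28, green, 37, 9), (33, 28, green, 38, 10), (33, 28, green, 9, 35), (37, 39, green, 11, 4), (37, 39, green, 25, 35), (37, 39, green, 30, 13), (37, 39, green, 33, 28), (37, 39, green, 37, 39), (37, 39, green, 37, 9), (37, 39, green, 38, 10), (37, 39, green, 9, 35), (37, 9, green, 11, 4), (37, 9, green, 25, 35), (37, 9, green, 30, 13), (37, 9, green, 33, 28), (37, 9, green, 37, 39), (37, 9, green, 37, 9), (37, 9, green, 38, 10), (37, 9, green, 9, 35), (38, 10, green, 11, 4), (38, 10, green, 25, 35), (38, 10, green, 30, 13), (38, 10, green, 33, 28), (38, 10, green, 37, 39), (38, 10, green, 37, 9), (38, 10, green, 38, 10), (38, 10, green, 9, 35), (9, 35, green, 11, 4), (9, 35, green, 25, 35), (9, 35, green, 30, 13), (9, 35, green, 33, 28), (9, 35, green, 37, 39), (9, 35, green, 37, 9), (9, 35, green, 38, 10), (9, 35, green, 9, 35)}
Selection sid > sid2: {(11, 4, green, 9, 35), (21, 36, blue, 20, 14), (25, 35, green, 11, 4), (25, 35, green, 9, 35), (30, 13, green, 11, 4), (30, 13, green, 25, 35), (30, 13, green, 9, 35), (33, 28, green, 11, 4), (33, 28, green, 25, 35), (33, 28, green, 30, 13), (33, 28, green, 9, 35), (37, 39, green, 11, 4), (37, 39, green, 25, 35), (37, 39, green, 30, 13), (37, 39, green, 33, 28), (37, 39, green, 9, 35), (37, 9, green, 11, 4), (37, 9, green, 25, 35), (37, 9, green, 30, 13), (37, 9, green, 33, 28), (37, 9, green, 9, 35), (38, 10, green, 11, 4), (38, 10, green, 25, 35), (38, 10, green, 30, 13), (38, 10, green, 33, 28), (38, 10, green, 37, 39), (38, 10, green, 37, 9), (38, 10, green, 9, 35)}
π[pid2, color]: project onto (pid2, color) (21 duplicate(s) eliminated) → {(13, green), (14, blue), (28, green), (35, green), (39, green), (4, green), (9, green)}

{(13, green), (14, blue), (28, green), (35, green), (39, green), (4, green), (9, green)}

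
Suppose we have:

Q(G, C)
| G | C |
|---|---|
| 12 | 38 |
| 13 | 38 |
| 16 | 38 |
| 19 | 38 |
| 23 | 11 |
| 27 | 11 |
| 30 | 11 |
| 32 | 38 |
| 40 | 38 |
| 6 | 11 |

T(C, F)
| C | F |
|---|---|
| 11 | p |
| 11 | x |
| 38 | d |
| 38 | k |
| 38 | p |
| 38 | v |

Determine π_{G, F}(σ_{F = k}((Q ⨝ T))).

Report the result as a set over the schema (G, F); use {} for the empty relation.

Joining Q and T on C yields {(12, 38, d), (12, 38, k), (12, 38, p), (12, 38, v), (13, 38, d), (13, 38, k), (13, 38, p), (13, 38, v), (16, 38, d), (16, 38, k), (16, 38, p), (16, 38, v), (19, 38, d), (19, 38, k), (19, 38, p), (19, 38, v), (23, 11, p), (23, 11, x), (27, 11, p), (27, 11, x), (30, 11, p), (30, 11, x), (32, 38, d), (32, 38, k), (32, 38, p), (32, 38, v), (40, 38, d), (40, 38, k), (40, 38, p), (40, 38, v), (6, 11, p), (6, 11, x)}.
Selection F = k: {(12, 38, k), (13, 38, k), (16, 38, k), (19, 38, k), (32, 38, k), (40, 38, k)}
Keep only column(s) G, F: {(12, k), (13, k), (16, k), (19, k), (32, k), (40, k)}

{(12, k), (13, k), (16, k), (19, k), (32, k), (40, k)}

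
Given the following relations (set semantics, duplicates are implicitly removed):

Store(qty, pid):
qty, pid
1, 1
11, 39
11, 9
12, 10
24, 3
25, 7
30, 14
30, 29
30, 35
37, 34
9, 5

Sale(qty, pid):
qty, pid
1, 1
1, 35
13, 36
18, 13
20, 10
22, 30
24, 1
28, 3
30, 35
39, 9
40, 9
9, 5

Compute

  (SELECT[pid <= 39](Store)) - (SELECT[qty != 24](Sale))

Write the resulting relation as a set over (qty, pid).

Selection pid <= 39: {(1, 1), (11, 39), (11, 9), (12, 10), (24, 3), (25, 7), (30, 14), (30, 29), (30, 35), (37, 34), (9, 5)}
Selection qty != 24: {(1, 1), (1, 35), (13, 36), (18, 13), (20, 10), (22, 30), (28, 3), (30, 35), (39, 9), (40, 9), (9, 5)}
Taking the difference: {(11, 39), (11, 9), (12, 10), (24, 3), (25, 7), (30, 14), (30, 29), (37, 34)}

{(11, 39), (11, 9), (12, 10), (24, 3), (25, 7), (30, 14), (30, 29), (37, 34)}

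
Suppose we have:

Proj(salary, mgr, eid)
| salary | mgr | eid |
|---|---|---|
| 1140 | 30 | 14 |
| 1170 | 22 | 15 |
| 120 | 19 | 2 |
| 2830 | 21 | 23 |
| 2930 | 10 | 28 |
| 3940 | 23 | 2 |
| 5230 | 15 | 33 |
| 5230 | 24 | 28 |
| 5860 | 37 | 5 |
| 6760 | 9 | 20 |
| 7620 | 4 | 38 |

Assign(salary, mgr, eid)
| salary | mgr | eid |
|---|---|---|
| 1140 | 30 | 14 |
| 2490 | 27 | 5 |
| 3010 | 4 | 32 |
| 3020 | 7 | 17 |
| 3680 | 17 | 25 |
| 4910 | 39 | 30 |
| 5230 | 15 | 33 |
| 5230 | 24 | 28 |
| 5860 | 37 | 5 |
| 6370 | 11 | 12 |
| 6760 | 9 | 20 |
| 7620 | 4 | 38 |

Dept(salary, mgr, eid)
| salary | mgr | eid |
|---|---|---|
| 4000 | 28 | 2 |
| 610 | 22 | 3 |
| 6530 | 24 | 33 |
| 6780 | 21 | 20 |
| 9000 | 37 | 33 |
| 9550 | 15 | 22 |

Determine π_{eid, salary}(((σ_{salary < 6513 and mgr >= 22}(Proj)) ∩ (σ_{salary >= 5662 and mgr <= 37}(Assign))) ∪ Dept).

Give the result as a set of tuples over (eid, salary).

σ[salary < 6513 and mgr >= 22]: keep tuples satisfying salary < 6513 and mgr >= 22 → {(1140, 30, 14), (1170, 22, 15), (3940, 23, 2), (5230, 24, 28), (5860, 37, 5)}
σ[salary >= 5662 and mgr <= 37]: keep tuples satisfying salary >= 5662 and mgr <= 37 → {(5860, 37, 5), (6370, 11, 12), (6760, 9, 20), (7620, 4, 38)}
Intersection: {(1140, 30, 14), (1170, 22, 15), (3940, 23, 2), (5230, 24, 28), (5860, 37, 5)} with {(5860, 37, 5), (6370, 11, 12), (6760, 9, 20), (7620, 4, 38)} → {(5860, 37, 5)}
Union: {(5860, 37, 5)} with {(4000, 28, 2), (610, 22, 3), (6530, 24, 33), (6780, 21, 20), (9000, 37, 33), (9550, 15, 22)} → {(4000, 28, 2), (5860, 37, 5), (610, 22, 3), (6530, 24, 33), (6780, 21, 20), (9000, 37, 33), (9550, 15, 22)}
π_{eid, salary} gives {(2, 4000), (20, 6780), (22, 9550), (3, 610), (33, 6530), (33, 9000), (5, 5860)}.

{(2, 4000), (20, 6780), (22, 9550), (3, 610), (33, 6530), (33, 9000), (5, 5860)}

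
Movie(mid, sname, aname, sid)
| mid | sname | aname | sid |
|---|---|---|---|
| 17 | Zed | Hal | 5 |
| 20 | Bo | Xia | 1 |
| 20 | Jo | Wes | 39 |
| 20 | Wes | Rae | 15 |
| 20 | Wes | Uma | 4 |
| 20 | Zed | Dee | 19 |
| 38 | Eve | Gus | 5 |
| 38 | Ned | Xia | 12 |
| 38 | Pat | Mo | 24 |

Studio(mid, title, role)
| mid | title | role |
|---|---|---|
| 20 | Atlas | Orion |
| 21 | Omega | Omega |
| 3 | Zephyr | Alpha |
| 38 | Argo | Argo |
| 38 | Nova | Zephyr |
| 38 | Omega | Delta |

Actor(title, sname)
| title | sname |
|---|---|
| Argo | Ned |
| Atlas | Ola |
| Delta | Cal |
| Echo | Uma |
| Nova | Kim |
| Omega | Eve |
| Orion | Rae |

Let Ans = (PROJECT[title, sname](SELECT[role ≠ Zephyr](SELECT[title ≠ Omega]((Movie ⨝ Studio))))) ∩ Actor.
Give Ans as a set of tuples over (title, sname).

Natural join on mid: {(20, Bo, Xia, 1, Atlas, Orion), (20, Jo, Wes, 39, Atlas, Orion), (20, Wes, Rae, 15, Atlas, Orion), (20, Wes, Uma, 4, Atlas, Orion), (20, Zed, Dee, 19, Atlas, Orion), (38, Eve, Gus, 5, Argo, Argo), (38, Eve, Gus, 5, Nova, Zephyr), (38, Eve, Gus, 5, Omega, Delta), (38, Ned, Xia, 12, Argo, Argo), (38, Ned, Xia, 12, Nova, Zephyr), (38, Ned, Xia, 12, Omega, Delta), (38, Pat, Mo, 24, Argo, Argo), (38, Pat, Mo, 24, Nova, Zephyr), (38, Pat, Mo, 24, Omega, Delta)}
Apply σ_{title ≠ Omega}; surviving tuples: {(20, Bo, Xia, 1, Atlas, Orion), (20, Jo, Wes, 39, Atlas, Orion), (20, Wes, Rae, 15, Atlas, Orion), (20, Wes, Uma, 4, Atlas, Orion), (20, Zed, Dee, 19, Atlas, Orion), (38, Eve, Gus, 5, Argo, Argo), (38, Eve, Gus, 5, Nova, Zephyr), (38, Ned, Xia, 12, Argo, Argo), (38, Ned, Xia, 12, Nova, Zephyr), (38, Pat, Mo, 24, Argo, Argo), (38, Pat, Mo, 24, Nova, Zephyr)}
Apply σ_{role ≠ Zephyr}; surviving tuples: {(20, Bo, Xia, 1, Atlas, Orion), (20, Jo, Wes, 39, Atlas, Orion), (20, Wes, Rae, 15, Atlas, Orion), (20, Wes, Uma, 4, Atlas, Orion), (20, Zed, Dee, 19, Atlas, Orion), (38, Eve, Gus, 5, Argo, Argo), (38, Ned, Xia, 12, Argo, Argo), (38, Pat, Mo, 24, Argo, Argo)}
π_{title, sname} gives {(Argo, Eve), (Argo, Ned), (Argo, Pat), (Atlas, Bo), (Atlas, Jo), (Atlas, Wes), (Atlas, Zed)} (1 duplicate(s) eliminated).
Set intersection of the two operands is {(Argo, Ned)}.

{(Argo, Ned)}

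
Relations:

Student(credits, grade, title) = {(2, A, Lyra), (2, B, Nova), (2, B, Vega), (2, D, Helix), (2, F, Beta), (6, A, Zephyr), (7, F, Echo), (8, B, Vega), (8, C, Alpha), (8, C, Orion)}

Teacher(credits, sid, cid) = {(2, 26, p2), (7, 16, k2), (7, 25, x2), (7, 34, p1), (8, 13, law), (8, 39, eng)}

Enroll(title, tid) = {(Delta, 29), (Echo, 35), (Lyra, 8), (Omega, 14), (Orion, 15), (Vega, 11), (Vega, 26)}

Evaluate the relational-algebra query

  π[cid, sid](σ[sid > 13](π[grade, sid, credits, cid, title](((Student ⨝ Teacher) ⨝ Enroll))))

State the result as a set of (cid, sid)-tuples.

{(eng, 39), (k2, 16), (p1, 34), (p2, 26), (x2, 25)}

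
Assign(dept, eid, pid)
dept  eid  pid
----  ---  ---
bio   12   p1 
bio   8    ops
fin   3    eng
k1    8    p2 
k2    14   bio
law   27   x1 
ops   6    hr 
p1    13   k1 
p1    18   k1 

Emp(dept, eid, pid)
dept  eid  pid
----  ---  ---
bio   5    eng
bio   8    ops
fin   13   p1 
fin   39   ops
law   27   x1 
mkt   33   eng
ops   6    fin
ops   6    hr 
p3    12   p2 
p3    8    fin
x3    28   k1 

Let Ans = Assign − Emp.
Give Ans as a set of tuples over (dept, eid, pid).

{(bio, 12, p1), (fin, 3, eng), (k1, 8, p2), (k2, 14, bio), (p1, 13, k1), (p1, 18, k1)}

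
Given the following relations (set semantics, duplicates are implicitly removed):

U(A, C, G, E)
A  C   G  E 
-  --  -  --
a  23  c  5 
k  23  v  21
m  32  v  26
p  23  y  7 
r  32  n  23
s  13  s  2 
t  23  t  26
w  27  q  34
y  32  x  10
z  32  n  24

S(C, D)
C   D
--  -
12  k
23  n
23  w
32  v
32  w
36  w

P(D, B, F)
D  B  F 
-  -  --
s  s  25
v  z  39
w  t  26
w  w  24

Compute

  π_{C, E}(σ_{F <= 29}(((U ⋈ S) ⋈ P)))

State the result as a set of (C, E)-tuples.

Natural join on C: {(a, 23, c, 5, n), (a, 23, c, 5, w), (k, 23, v, 21, n), (k, 23, v, 21, w), (m, 32, v, 26, v), (m, 32, v, 26, w), (p, 23, y, 7, n), (p, 23, y, 7, w), (r, 32, n, 23, v), (r, 32, n, 23, w), (t, 23, t, 26, n), (t, 23, t, 26, w), (y, 32, x, 10, v), (y, 32, x, 10, w), (z, 32, n, 24, v), (z, 32, n, 24, w)}
Natural join on D: {(a, 23, c, 5, w, t, 26), (a, 23, c, 5, w, w, 24), (k, 23, v, 21, w, t, 26), (k, 23, v, 21, w, w, 24), (m, 32, v, 26, v, z, 39), (m, 32, v, 26, w, t, 26), (m, 32, v, 26, w, w, 24), (p, 23, y, 7, w, t, 26), (p, 23, y, 7, w, w, 24), (r, 32, n, 23, v, z, 39), (r, 32, n, 23, w, t, 26), (r, 32, n, 23, w, w, 24), (t, 23, t, 26, w, t, 26), (t, 23, t, 26, w, w, 24), (y, 32, x, 10, v, z, 39), (y, 32, x, 10, w, t, 26), (y, 32, x, 10, w, w, 24), (z, 32, n, 24, v, z, 39), (z, 32, n, 24, w, t, 26), (z, 32, n, 24, w, w, 24)}
Filtering on F <= 29 leaves {(a, 23, c, 5, w, t, 26), (a, 23, c, 5, w, w, 24), (k, 23, v, 21, w, t, 26), (k, 23, v, 21, w, w, 24), (m, 32, v, 26, w, t, 26), (m, 32, v, 26, w, w, 24), (p, 23, y, 7, w, t, 26), (p, 23, y, 7, w, w, 24), (r, 32, n, 23, w, t, 26), (r, 32, n, 23, w, w, 24), (t, 23, t, 26, w, t, 26), (t, 23, t, 26, w, w, 24), (y, 32, x, 10, w, t, 26), (y, 32, x, 10, w, w, 24), (z, 32, n, 24, w, t, 26), (z, 32, n, 24, w, w, 24)}.
Keep only column(s) C, E (8 duplicate(s) eliminated): {(23, 21), (23, 26), (23, 5), (23, 7), (32, 10), (32, 23), (32, 24), (32, 26)}

{(23, 21), (23, 26), (23, 5), (23, 7), (32, 10), (32, 23), (32, 24), (32, 26)}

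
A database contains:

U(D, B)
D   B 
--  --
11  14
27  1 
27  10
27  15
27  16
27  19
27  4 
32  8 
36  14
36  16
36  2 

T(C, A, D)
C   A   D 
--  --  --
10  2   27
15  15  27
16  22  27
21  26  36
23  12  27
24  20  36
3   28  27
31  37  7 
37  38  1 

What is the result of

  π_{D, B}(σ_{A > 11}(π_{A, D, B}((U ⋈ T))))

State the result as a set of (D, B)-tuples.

Joining U and T on D yields {(27, 1, 10, 2), (27, 1, 15, 15), (27, 1, 16, 22), (27, 1, 23, 12), (27, 1, 3, 28), (27, 10, 10, 2), (27, 10, 15, 15), (27, 10, 16, 22), (27, 10, 23, 12), (27, 10, 3, 28), (27, 15, 10, 2), (27, 15, 15, 15), (27, 15, 16, 22), (27, 15, 23, 12), (27, 15, 3, 28), (27, 16, 10, 2), (27, 16, 15, 15), (27, 16, 16, 22), (27, 16, 23, 12), (27, 16, 3, 28), (27, 19, 10, 2), (27, 19, 15, 15), (27, 19, 16, 22), (27, 19, 23, 12), (27, 19, 3, 28), (27, 4, 10, 2), (27, 4, 15, 15), (27, 4, 16, 22), (27, 4, 23, 12), (27, 4, 3, 28), (36, 14, 21, 26), (36, 14, 24, 20), (36, 16, 21, 26), (36, 16, 24, 20), (36, 2, 21, 26), (36, 2, 24, 20)}.
π_{A, D, B} gives {(12, 27, 1), (12, 27, 10), (12, 27, 15), (12, 27, 16), (12, 27, 19), (12, 27, 4), (15, 27, 1), (15, 27, 10), (15, 27, 15), (15, 27, 16), (15, 27, 19), (15, 27, 4), (2, 27, 1), (2, 27, 10), (2, 27, 15), (2, 27, 16), (2, 27, 19), (2, 27, 4), (20, 36, 14), (20, 36, 16), (20, 36, 2), (22, 27, 1), (22, 27, 10), (22, 27, 15), (22, 27, 16), (22, 27, 19), (22, 27, 4), (26, 36, 14), (26, 36, 16), (26, 36, 2), (28, 27, 1), (28, 27, 10), (28, 27, 15), (28, 27, 16), (28, 27, 19), (28, 27, 4)}.
Apply σ_{A > 11}; surviving tuples: {(12, 27, 1), (12, 27, 10), (12, 27, 15), (12, 27, 16), (12, 27, 19), (12, 27, 4), (15, 27, 1), (15, 27, 10), (15, 27, 15), (15, 27, 16), (15, 27, 19), (15, 27, 4), (20, 36, 14), (20, 36, 16), (20, 36, 2), (22, 27, 1), (22, 27, 10), (22, 27, 15), (22, 27, 16), (22, 27, 19), (22, 27, 4), (26, 36, 14), (26, 36, 16), (26, 36, 2), (28, 27, 1), (28, 27, 10), (28, 27, 15), (28, 27, 16), (28, 27, 19), (28, 27, 4)}
π_{D, B} gives {(27, 1), (27, 10), (27, 15), (27, 16), (27, 19), (27, 4), (36, 14), (36, 16), (36, 2)} (21 duplicate(s) eliminated).

{(27, 1), (27, 10), (27, 15), (27, 16), (27, 19), (27, 4), (36, 14), (36, 16), (36, 2)}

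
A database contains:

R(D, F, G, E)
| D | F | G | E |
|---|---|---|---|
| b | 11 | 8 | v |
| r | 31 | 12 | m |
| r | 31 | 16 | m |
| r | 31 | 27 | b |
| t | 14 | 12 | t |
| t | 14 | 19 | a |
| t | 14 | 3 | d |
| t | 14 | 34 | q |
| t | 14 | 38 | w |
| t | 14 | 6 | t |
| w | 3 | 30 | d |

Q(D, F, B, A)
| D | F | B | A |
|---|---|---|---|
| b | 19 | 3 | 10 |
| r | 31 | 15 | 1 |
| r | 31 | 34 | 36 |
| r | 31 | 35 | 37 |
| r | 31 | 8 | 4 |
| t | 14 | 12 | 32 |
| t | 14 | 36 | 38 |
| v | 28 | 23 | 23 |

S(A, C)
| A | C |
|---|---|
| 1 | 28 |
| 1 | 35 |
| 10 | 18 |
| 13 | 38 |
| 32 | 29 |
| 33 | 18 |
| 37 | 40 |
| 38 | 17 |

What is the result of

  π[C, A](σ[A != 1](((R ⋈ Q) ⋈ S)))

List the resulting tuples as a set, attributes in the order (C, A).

Joining R and Q on D, F yields {(r, 31, 12, m, 15, 1), (r, 31, 12, m, 34, 36), (r, 31, 12, m, 35, 37), (r, 31, 12, m, 8, 4), (r, 31, 16, m, 15, 1), (r, 31, 16, m, 34, 36), (r, 31, 16, m, 35, 37), (r, 31, 16, m, 8, 4), (r, 31, 27, b, 15, 1), (r, 31, 27, b, 34, 36), (r, 31, 27, b, 35, 37), (r, 31, 27, b, 8, 4), (t, 14, 12, t, 12, 32), (t, 14, 12, t, 36, 38), (t, 14, 19, a, 12, 32), (t, 14, 19, a, 36, 38), (t, 14, 3, d, 12, 32), (t, 14, 3, d, 36, 38), (t, 14, 34, q, 12, 32), (t, 14, 34, q, 36, 38), (t, 14, 38, w, 12, 32), (t, 14, 38, w, 36, 38), (t, 14, 6, t, 12, 32), (t, 14, 6, t, 36, 38)}.
Joining (R ⋈ Q) and S on A yields {(r, 31, 12, m, 15, 1, 28), (r, 31, 12, m, 15, 1, 35), (r, 31, 12, m, 35, 37, 40), (r, 31, 16, m, 15, 1, 28), (r, 31, 16, m, 15, 1, 35), (r, 31, 16, m, 35, 37, 40), (r, 31, 27, b, 15, 1, 28), (r, 31, 27, b, 15, 1, 35), (r, 31, 27, b, 35, 37, 40), (t, 14, 12, t, 12, 32, 29), (t, 14, 12, t, 36, 38, 17), (t, 14, 19, a, 12, 32, 29), (t, 14, 19, a, 36, 38, 17), (t, 14, 3, d, 12, 32, 29), (t, 14, 3, d, 36, 38, 17), (t, 14, 34, q, 12, 32, 29), (t, 14, 34, q, 36, 38, 17), (t, 14, 38, w, 12, 32, 29), (t, 14, 38, w, 36, 38, 17), (t, 14, 6, t, 12, 32, 29), (t, 14, 6, t, 36, 38, 17)}.
σ[A != 1]: keep tuples satisfying A != 1 → {(r, 31, 12, m, 35, 37, 40), (r, 31, 16, m, 35, 37, 40), (r, 31, 27, b, 35, 37, 40), (t, 14, 12, t, 12, 32, 29), (t, 14, 12, t, 36, 38, 17), (t, 14, 19, a, 12, 32, 29), (t, 14, 19, a, 36, 38, 17), (t, 14, 3, d, 12, 32, 29), (t, 14, 3, d, 36, 38, 17), (t, 14, 34, q, 12, 32, 29), (t, 14, 34, q, 36, 38, 17), (t, 14, 38, w, 12, 32, 29), (t, 14, 38, w, 36, 38, 17), (t, 14, 6, t, 12, 32, 29), (t, 14, 6, t, 36, 38, 17)}
π[C, A]: project onto (C, A) (12 duplicate(s) eliminated) → {(17, 38), (29, 32), (40, 37)}

{(17, 38), (29, 32), (40, 37)}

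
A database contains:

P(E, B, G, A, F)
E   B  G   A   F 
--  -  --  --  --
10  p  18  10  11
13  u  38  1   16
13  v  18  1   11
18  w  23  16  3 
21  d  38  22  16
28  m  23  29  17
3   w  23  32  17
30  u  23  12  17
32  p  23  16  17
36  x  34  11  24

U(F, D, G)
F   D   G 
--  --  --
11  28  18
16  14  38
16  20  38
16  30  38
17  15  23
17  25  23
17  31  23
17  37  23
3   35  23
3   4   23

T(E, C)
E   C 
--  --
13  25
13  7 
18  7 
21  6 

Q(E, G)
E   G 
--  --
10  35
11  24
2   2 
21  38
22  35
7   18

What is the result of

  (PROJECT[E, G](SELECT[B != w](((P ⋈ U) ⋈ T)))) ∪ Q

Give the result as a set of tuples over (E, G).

{(10, 35), (11, 24), (13, 18), (13, 38), (2, 2), (21, 38), (22, 35), (7, 18)}

P ⋈ U (natural join on G, F): {(10, p, 18, 10, 11, 28), (13, u, 38, 1, 16, 14), (13, u, 38, 1, 16, 20), (13, u, 38, 1, 16, 30), (13, v, 18, 1, 11, 28), (18, w, 23, 16, 3, 35), (18, w, 23, 16, 3, 4), (21, d, 38, 22, 16, 14), (21, d, 38, 22, 16, 20), (21, d, 38, 22, 16, 30), (28, m, 23, 29, 17, 15), (28, m, 23, 29, 17, 25), (28, m, 23, 29, 17, 31), (28, m, 23, 29, 17, 37), (3, w, 23, 32, 17, 15), (3, w, 23, 32, 17, 25), (3, w, 23, 32, 17, 31), (3, w, 23, 32, 17, 37), (30, u, 23, 12, 17, 15), (30, u, 23, 12, 17, 25), (30, u, 23, 12, 17, 31), (30, u, 23, 12, 17, 37), (32, p, 23, 16, 17, 15), (32, p, 23, 16, 17, 25), (32, p, 23, 16, 17, 31), (32, p, 23, 16, 17, 37)}
(P ⋈ U) ⋈ T (natural join on E): {(13, u, 38, 1, 16, 14, 25), (13, u, 38, 1, 16, 14, 7), (13, u, 38, 1, 16, 20, 25), (13, u, 38, 1, 16, 20, 7), (13, u, 38, 1, 16, 30, 25), (13, u, 38, 1, 16, 30, 7), (13, v, 18, 1, 11, 28, 25), (13, v, 18, 1, 11, 28, 7), (18, w, 23, 16, 3, 35, 7), (18, w, 23, 16, 3, 4, 7), (21, d, 38, 22, 16, 14, 6), (21, d, 38, 22, 16, 20, 6), (21, d, 38, 22, 16, 30, 6)}
Filtering on B != w leaves {(13, u, 38, 1, 16, 14, 25), (13, u, 38, 1, 16, 14, 7), (13, u, 38, 1, 16, 20, 25), (13, u, 38, 1, 16, 20, 7), (13, u, 38, 1, 16, 30, 25), (13, u, 38, 1, 16, 30, 7), (13, v, 18, 1, 11, 28, 25), (13, v, 18, 1, 11, 28, 7), (21, d, 38, 22, 16, 14, 6), (21, d, 38, 22, 16, 20, 6), (21, d, 38, 22, 16, 30, 6)}.
π_{E, G} gives {(13, 18), (13, 38), (21, 38)} (8 duplicate(s) eliminated).
Taking the union: {(10, 35), (11, 24), (13, 18), (13, 38), (2, 2), (21, 38), (22, 35), (7, 18)}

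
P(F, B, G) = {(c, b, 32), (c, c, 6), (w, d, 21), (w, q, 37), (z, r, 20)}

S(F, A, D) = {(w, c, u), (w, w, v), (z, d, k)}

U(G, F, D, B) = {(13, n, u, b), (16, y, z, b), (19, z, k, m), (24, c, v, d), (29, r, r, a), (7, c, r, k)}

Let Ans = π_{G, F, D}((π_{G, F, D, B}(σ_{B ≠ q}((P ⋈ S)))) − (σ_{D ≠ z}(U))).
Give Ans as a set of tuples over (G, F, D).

{(20, z, k), (21, w, u), (21, w, v)}

Natural join on F: {(w, d, 21, c, u), (w, d, 21, w, v), (w, q, 37, c, u), (w, q, 37, w, v), (z, r, 20, d, k)}
Selection B ≠ q: {(w, d, 21, c, u), (w, d, 21, w, v), (z, r, 20, d, k)}
π[G, F, D, B]: project onto (G, F, D, B) → {(20, z, k, r), (21, w, u, d), (21, w, v, d)}
Selection D ≠ z: {(13, n, u, b), (19, z, k, m), (24, c, v, d), (29, r, r, a), (7, c, r, k)}
Set difference of the two operands is {(20, z, k, r), (21, w, u, d), (21, w, v, d)}.
π[G, F, D]: project onto (G, F, D) → {(20, z, k), (21, w, u), (21, w, v)}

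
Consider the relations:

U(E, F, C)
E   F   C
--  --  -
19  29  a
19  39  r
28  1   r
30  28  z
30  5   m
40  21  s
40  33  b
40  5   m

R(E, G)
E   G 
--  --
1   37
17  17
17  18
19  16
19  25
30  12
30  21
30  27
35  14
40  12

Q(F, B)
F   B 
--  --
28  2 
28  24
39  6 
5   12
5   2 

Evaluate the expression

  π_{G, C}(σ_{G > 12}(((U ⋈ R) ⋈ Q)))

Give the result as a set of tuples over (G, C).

{(16, r), (21, m), (21, z), (25, r), (27, m), (27, z)}

Joining U and R on E yields {(19, 29, a, 16), (19, 29, a, 25), (19, 39, r, 16), (19, 39, r, 25), (30, 28, z, 12), (30, 28, z, 21), (30, 28, z, 27), (30, 5, m, 12), (30, 5, m, 21), (30, 5, m, 27), (40, 21, s, 12), (40, 33, b, 12), (40, 5, m, 12)}.
Joining (U ⋈ R) and Q on F yields {(19, 39, r, 16, 6), (19, 39, r, 25, 6), (30, 28, z, 12, 2), (30, 28, z, 12, 24), (30, 28, z, 21, 2), (30, 28, z, 21, 24), (30, 28, z, 27, 2), (30, 28, z, 27, 24), (30, 5, m, 12, 12), (30, 5, m, 12, 2), (30, 5, m, 21, 12), (30, 5, m, 21, 2), (30, 5, m, 27, 12), (30, 5, m, 27, 2), (40, 5, m, 12, 12), (40, 5, m, 12, 2)}.
Selection G > 12: {(19, 39, r, 16, 6), (19, 39, r, 25, 6), (30, 28, z, 21, 2), (30, 28, z, 21, 24), (30, 28, z, 27, 2), (30, 28, z, 27, 24), (30, 5, m, 21, 12), (30, 5, m, 21, 2), (30, 5, m, 27, 12), (30, 5, m, 27, 2)}
Projecting to G, C (4 duplicate(s) eliminated): {(16, r), (21, m), (21, z), (25, r), (27, m), (27, z)}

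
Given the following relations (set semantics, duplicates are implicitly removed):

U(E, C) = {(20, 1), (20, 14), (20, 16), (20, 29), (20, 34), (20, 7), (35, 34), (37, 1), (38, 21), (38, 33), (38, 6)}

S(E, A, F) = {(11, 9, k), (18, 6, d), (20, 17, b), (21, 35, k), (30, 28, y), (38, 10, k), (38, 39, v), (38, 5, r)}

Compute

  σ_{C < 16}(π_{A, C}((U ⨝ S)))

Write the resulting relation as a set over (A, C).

Natural join on E: {(20, 1, 17, b), (20, 14, 17, b), (20, 16, 17, b), (20, 29, 17, b), (20, 34, 17, b), (20, 7, 17, b), (38, 21, 10, k), (38, 21, 39, v), (38, 21, 5, r), (38, 33, 10, k), (38, 33, 39, v), (38, 33, 5, r), (38, 6, 10, k), (38, 6, 39, v), (38, 6, 5, r)}
Keep only column(s) A, C: {(10, 21), (10, 33), (10, 6), (17, 1), (17, 14), (17, 16), (17, 29), (17, 34), (17, 7), (39, 21), (39, 33), (39, 6), (5, 21), (5, 33), (5, 6)}
Selection C < 16: {(10, 6), (17, 1), (17, 14), (17, 7), (39, 6), (5, 6)}

{(10, 6), (17, 1), (17, 14), (17, 7), (39, 6), (5, 6)}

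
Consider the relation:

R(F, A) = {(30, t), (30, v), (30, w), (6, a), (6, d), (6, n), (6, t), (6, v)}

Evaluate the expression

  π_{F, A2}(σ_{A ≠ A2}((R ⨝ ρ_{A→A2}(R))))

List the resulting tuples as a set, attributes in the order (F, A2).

{(30, t), (30, v), (30, w), (6, a), (6, d), (6, n), (6, t), (6, v)}

ρ[A→A2]: schema becomes (F, A2); tuples unchanged.
Joining R and ρ_{A→A2}(R) on F yields {(30, t, t), (30, t, v), (30, t, w), (30, v, t), (30, v, v), (30, v, w), (30, w, t), (30, w, v), (30, w, w), (6, a, a), (6, a, d), (6, a, n), (6, a, t), (6, a, v), (6, d, a), (6, d, d), (6, d, n), (6, d, t), (6, d, v), (6, n, a), (6, n, d), (6, n, n), (6, n, t), (6, n, v), (6, t, a), (6, t, d), (6, t, n), (6, t, t), (6, t, v), (6, v, a), (6, v, d), (6, v, n), (6, v, t), (6, v, v)}.
Selection A ≠ A2: {(30, t, v), (30, t, w), (30, v, t), (30, v, w), (30, w, t), (30, w, v), (6, a, d), (6, a, n), (6, a, t), (6, a, v), (6, d, a), (6, d, n), (6, d, t), (6, d, v), (6, n, a), (6, n, d), (6, n, t), (6, n, v), (6, t, a), (6, t, d), (6, t, n), (6, t, v), (6, v, a), (6, v, d), (6, v, n), (6, v, t)}
π[F, A2]: project onto (F, A2) (18 duplicate(s) eliminated) → {(30, t), (30, v), (30, w), (6, a), (6, d), (6, n), (6, t), (6, v)}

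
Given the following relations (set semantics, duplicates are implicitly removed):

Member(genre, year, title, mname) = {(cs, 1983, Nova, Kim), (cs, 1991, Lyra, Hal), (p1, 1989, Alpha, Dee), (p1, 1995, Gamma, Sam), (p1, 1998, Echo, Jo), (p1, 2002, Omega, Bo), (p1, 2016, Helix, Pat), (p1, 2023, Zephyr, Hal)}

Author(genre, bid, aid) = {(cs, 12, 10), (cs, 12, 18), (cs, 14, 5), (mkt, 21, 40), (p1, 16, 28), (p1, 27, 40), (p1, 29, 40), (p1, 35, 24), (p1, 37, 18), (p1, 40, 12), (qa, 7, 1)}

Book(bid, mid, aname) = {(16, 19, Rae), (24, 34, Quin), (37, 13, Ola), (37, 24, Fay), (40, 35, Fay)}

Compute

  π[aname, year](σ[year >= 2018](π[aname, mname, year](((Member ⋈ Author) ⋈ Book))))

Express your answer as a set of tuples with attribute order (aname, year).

Member ⋈ Author (natural join on genre): {(cs, 1983, Nova, Kim, 12, 10), (cs, 1983, Nova, Kim, 12, 18), (cs, 1983, Nova, Kim, 14, 5), (cs, 1991, Lyra, Hal, 12, 10), (cs, 1991, Lyra, Hal, 12, 18), (cs, 1991, Lyra, Hal, 14, 5), (p1, 1989, Alpha, Dee, 16, 28), (p1, 1989, Alpha, Dee, 27, 40), (p1, 1989, Alpha, Dee, 29, 40), (p1, 1989, Alpha, Dee, 35, 24), (p1, 1989, Alpha, Dee, 37, 18), (p1, 1989, Alpha, Dee, 40, 12), (p1, 1995, Gamma, Sam, 16, 28), (p1, 1995, Gamma, Sam, 27, 40), (p1, 1995, Gamma, Sam, 29, 40), (p1, 1995, Gamma, Sam, 35, 24), (p1, 1995, Gamma, Sam, 37, 18), (p1, 1995, Gamma, Sam, 40, 12), (p1, 1998, Echo, Jo, 16, 28), (p1, 1998, Echo, Jo, 27, 40), (p1, 1998, Echo, Jo, 29, 40), (p1, 1998, Echo, Jo, 35, 24), (p1, 1998, Echo, Jo, 37, 18), (p1, 1998, Echo, Jo, 40, 12), (p1, 2002, Omega, Bo, 16, 28), (p1, 2002, Omega, Bo, 27, 40), (p1, 2002, Omega, Bo, 29, 40), (p1, 2002, Omega, Bo, 35, 24), (p1, 2002, Omega, Bo, 37, 18), (p1, 2002, Omega, Bo, 40, 12), (p1, 2016, Helix, Pat, 16, 28), (p1, 2016, Helix, Pat, 27, 40), (p1, 2016, Helix, Pat, 29, 40), (p1, 2016, Helix, Pat, 35, 24), (p1, 2016, Helix, Pat, 37, 18), (p1, 2016, Helix, Pat, 40, 12), (p1, 2023, Zephyr, Hal, 16, 28), (p1, 2023, Zephyr, Hal, 27, 40), (p1, 2023, Zephyr, Hal, 29, 40), (p1, 2023, Zephyr, Hal, 35, 24), (p1, 2023, Zephyr, Hal, 37, 18), (p1, 2023, Zephyr, Hal, 40, 12)}
(Member ⋈ Author) ⋈ Book (natural join on bid): {(p1, 1989, Alpha, Dee, 16, 28, 19, Rae), (p1, 1989, Alpha, Dee, 37, 18, 13, Ola), (p1, 1989, Alpha, Dee, 37, 18, 24, Fay), (p1, 1989, Alpha, Dee, 40, 12, 35, Fay), (p1, 1995, Gamma, Sam, 16, 28, 19, Rae), (p1, 1995, Gamma, Sam, 37, 18, 13, Ola), (p1, 1995, Gamma, Sam, 37, 18, 24, Fay), (p1, 1995, Gamma, Sam, 40, 12, 35, Fay), (p1, 1998, Echo, Jo, 16, 28, 19, Rae), (p1, 1998, Echo, Jo, 37, 18, 13, Ola), (p1, 1998, Echo, Jo, 37, 18, 24, Fay), (p1, 1998, Echo, Jo, 40, 12, 35, Fay), (p1, 2002, Omega, Bo, 16, 28, 19, Rae), (p1, 2002, Omega, Bo, 37, 18, 13, Ola), (p1, 2002, Omega, Bo, 37, 18, 24, Fay), (p1, 2002, Omega, Bo, 40, 12, 35, Fay), (p1, 2016, Helix, Pat, 16, 28, 19, Rae), (p1, 2016, Helix, Pat, 37, 18, 13, Ola), (p1, 2016, Helix, Pat, 37, 18, 24, Fay), (p1, 2016, Helix, Pat, 40, 12, 35, Fay), (p1, 2023, Zephyr, Hal, 16, 28, 19, Rae), (p1, 2023, Zephyr, Hal, 37, 18, 13, Ola), (p1, 2023, Zephyr, Hal, 37, 18, 24, Fay), (p1, 2023, Zephyr, Hal, 40, 12, 35, Fay)}
Keep only column(s) aname, mname, year (6 duplicate(s) eliminated): {(Fay, Bo, 2002), (Fay, Dee, 1989), (Fay, Hal, 2023), (Fay, Jo, 1998), (Fay, Pat, 2016), (Fay, Sam, 1995), (Ola, Bo, 2002), (Ola, Dee, 1989), (Ola, Hal, 2023), (Ola, Jo, 1998), (Ola, Pat, 2016), (Ola, Sam, 1995), (Rae, Bo, 2002), (Rae, Dee, 1989), (Rae, Hal, 2023), (Rae, Jo, 1998), (Rae, Pat, 2016), (Rae, Sam, 1995)}
σ[year >= 2018]: keep tuples satisfying year >= 2018 → {(Fay, Hal, 2023), (Ola, Hal, 2023), (Rae, Hal, 2023)}
Keep only column(s) aname, year: {(Fay, 2023), (Ola, 2023), (Rae, 2023)}

{(Fay, 2023), (Ola, 2023), (Rae, 2023)}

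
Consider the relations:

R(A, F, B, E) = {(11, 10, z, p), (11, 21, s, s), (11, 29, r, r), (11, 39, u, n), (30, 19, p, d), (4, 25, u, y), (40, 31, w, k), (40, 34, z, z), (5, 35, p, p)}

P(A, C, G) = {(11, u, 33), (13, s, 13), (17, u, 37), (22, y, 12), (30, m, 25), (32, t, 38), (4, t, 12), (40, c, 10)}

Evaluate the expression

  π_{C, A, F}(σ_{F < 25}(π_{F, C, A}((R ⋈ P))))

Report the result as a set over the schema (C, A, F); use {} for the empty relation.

{(m, 30, 19), (u, 11, 10), (u, 11, 21)}

R ⋈ P (natural join on A): {(11, 10, z, p, u, 33), (11, 21, s, s, u, 33), (11, 29, r, r, u, 33), (11, 39, u, n, u, 33), (30, 19, p, d, m, 25), (4, 25, u, y, t, 12), (40, 31, w, k, c, 10), (40, 34, z, z, c, 10)}
π_{F, C, A} gives {(10, u, 11), (19, m, 30), (21, u, 11), (25, t, 4), (29, u, 11), (31, c, 40), (34, c, 40), (39, u, 11)}.
Selection F < 25: {(10, u, 11), (19, m, 30), (21, u, 11)}
π_{C, A, F} gives {(m, 30, 19), (u, 11, 10), (u, 11, 21)}.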